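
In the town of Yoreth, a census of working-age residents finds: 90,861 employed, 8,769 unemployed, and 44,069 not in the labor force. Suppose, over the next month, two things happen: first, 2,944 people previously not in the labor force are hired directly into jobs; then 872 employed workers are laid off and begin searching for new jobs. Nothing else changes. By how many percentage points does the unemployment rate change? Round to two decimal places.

Initially, labor force = 90,861 + 8,769 = 99,630, so u = 8,769/99,630 = 8.80%.
After the first change, employed and labor force both rise by 2,944; unemployed unchanged → E = 93,805, U = 8,769, labor force = 102,574.
After the second change, employed falls and unemployed rises by 872; labor force unchanged → E = 92,933, U = 9,641, labor force = 102,574.
New unemployment rate = 9,641 / 102,574 = 9.40%.
Change = 9.40% − 8.80% = +0.60 percentage points.

The unemployment rate changes by +0.60 percentage points.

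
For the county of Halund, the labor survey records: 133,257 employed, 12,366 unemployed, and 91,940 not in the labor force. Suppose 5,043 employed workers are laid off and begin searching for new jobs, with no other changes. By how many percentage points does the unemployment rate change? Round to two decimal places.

Initially, labor force = 133,257 + 12,366 = 145,623, so u = 12,366/145,623 = 8.49%.
After the change, employed falls and unemployed rises by 5,043; labor force unchanged → E = 128,214, U = 17,409, labor force = 145,623.
New unemployment rate = 17,409 / 145,623 = 11.95%.
Change = 11.95% − 8.49% = +3.46 percentage points.

The unemployment rate changes by +3.46 percentage points.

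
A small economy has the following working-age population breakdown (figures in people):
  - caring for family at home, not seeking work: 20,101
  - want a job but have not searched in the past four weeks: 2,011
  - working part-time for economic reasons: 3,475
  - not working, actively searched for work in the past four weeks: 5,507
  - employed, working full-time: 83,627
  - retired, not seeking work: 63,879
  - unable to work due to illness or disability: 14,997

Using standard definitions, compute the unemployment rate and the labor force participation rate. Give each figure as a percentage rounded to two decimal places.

Employed = 3,475 + 83,627 = 87,102 (anyone who worked, including part-time for economic reasons, counts as employed).
Unemployed = 5,507.
Labor force = 87,102 + 5,507 = 92,609.
Not in labor force = 20,101 + 2,011 + 63,879 + 14,997 = 100,988 (those not working and not actively searching are outside the labor force — including those who want a job but have given up searching).
Civilian working-age population = 92,609 + 100,988 = 193,597.
Unemployment rate = 5,507 / 92,609 = 5.95%.
Labor force participation rate = 92,609 / 193,597 = 47.84%.

Unemployment rate ≈ 5.95%; labor force participation rate ≈ 47.84%.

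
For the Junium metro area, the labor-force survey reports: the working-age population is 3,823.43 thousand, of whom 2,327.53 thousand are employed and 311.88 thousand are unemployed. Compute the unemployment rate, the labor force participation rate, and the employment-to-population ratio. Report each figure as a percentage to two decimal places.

Labor force = employed + unemployed = 2,327.53 + 311.88 = 2,639.41 thousand.
Unemployment rate = 311.88 / 2,639.41 = 11.82%.
Labor force participation rate = 2,639.41 / 3,823.43 = 69.03%.
Employment-population ratio = 2,327.53 / 3,823.43 = 60.88%.

Unemployment rate ≈ 11.82%; labor force participation rate ≈ 69.03%; employment-population ratio ≈ 60.88%.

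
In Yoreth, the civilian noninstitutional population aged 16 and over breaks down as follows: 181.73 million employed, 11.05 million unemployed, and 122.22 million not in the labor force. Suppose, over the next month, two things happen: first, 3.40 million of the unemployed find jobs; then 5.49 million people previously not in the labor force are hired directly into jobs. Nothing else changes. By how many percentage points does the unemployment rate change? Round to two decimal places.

The unemployment rate changes by −1.87 percentage points.

Initially, labor force = 181.73 + 11.05 = 192.78 million, so u = 11.05/192.78 = 5.73%.
After the first change, unemployed falls and employed rises by 3.40; labor force unchanged → E = 185.13, U = 7.65, labor force = 192.78 million.
After the second change, employed and labor force both rise by 5.49; unemployed unchanged → E = 190.62, U = 7.65, labor force = 198.27 million.
New unemployment rate = 7.65 / 198.27 = 3.86%.
Change = 3.86% − 5.73% = −1.87 percentage points.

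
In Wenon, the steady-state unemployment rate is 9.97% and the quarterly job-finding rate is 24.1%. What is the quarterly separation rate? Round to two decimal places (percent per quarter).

Separation rate ≈ 2.67% per quarter.

From u* = s/(s+f): s = u·f/(1−u).
s = 0.0997 × 24.1 / (1 − 0.0997) = 2.4028 / 0.9003 ≈ 2.67% per quarter.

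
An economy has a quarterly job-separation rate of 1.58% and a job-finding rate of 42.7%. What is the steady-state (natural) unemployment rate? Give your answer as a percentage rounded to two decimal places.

Steady-state unemployment rate ≈ 3.57%.

At steady state the flows balance: s·E = f·U, so U/(E+U) = s/(s+f).
u* = 1.58 / (1.58 + 42.7) = 1.58 / 44.28 = 3.57%.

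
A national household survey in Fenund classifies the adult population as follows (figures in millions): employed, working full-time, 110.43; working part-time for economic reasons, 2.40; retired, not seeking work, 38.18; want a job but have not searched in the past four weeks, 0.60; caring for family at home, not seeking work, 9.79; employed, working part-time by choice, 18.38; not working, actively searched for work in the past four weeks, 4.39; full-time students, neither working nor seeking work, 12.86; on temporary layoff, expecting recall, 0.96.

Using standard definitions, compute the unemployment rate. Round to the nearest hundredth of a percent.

Unemployment rate ≈ 3.92%.

Employed = 110.43 + 2.40 + 18.38 = 131.21 million (anyone who worked, including part-time for economic reasons, counts as employed).
Unemployed = 4.39 + 0.96 = 5.35 million (jobless and actively searching, or on temporary layoff).
Labor force = 131.21 + 5.35 = 136.56 million.
Unemployment rate = 5.35 / 136.56 = 3.92%.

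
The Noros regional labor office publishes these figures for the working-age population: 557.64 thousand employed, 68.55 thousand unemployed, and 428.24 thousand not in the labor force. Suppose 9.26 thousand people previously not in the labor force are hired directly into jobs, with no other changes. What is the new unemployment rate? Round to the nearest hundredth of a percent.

New unemployment rate ≈ 10.79%.

Initially, labor force = 557.64 + 68.55 = 626.19 thousand, so u = 68.55/626.19 = 10.95%.
After the change, employed and labor force both rise by 9.26; unemployed unchanged → E = 566.90, U = 68.55, labor force = 635.45 thousand.
New unemployment rate = 68.55 / 635.45 = 10.79%.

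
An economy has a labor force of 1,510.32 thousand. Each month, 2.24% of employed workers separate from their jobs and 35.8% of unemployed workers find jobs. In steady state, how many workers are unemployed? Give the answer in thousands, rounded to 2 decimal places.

About 88.94 thousand are unemployed in steady state.

Steady-state unemployment rate u* = s/(s+f) = 2.24/(2.24+35.8) = 0.058885.
Unemployed = u* × labor force = 0.058885 × 1,510.32 ≈ 88.94 thousand.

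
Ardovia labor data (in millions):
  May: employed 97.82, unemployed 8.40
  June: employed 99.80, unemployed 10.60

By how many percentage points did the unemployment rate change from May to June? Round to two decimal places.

May: labor force = 97.82 + 8.40 = 106.22; u = 8.40/106.22 = 7.91%.
June: labor force = 99.80 + 10.60 = 110.40; u = 10.60/110.40 = 9.60%.
Change = 9.60% − 7.91% = +1.69 pp.

The unemployment rate changed by +1.69 percentage points.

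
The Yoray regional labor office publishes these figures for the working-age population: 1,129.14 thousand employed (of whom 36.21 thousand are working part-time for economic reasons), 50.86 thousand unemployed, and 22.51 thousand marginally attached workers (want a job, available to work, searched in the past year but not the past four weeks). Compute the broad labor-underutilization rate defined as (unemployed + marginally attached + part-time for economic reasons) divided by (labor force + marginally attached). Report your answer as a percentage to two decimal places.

Broad underutilization rate ≈ 9.11%.

Labor force = 1,129.14 + 50.86 = 1,180.00 thousand.
Numerator = 50.86 + 22.51 + 36.21 = 109.58 thousand.
Denominator = 1,180.00 + 22.51 = 1,202.51 thousand.
Broad rate = 109.58 / 1,202.51 = 9.11%.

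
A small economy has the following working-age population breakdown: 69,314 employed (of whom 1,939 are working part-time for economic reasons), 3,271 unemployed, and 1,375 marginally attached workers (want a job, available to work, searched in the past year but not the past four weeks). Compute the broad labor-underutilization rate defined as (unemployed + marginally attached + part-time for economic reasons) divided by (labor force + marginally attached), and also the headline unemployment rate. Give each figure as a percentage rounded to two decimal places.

Labor force = 69,314 + 3,271 = 72,585.
Numerator = 3,271 + 1,375 + 1,939 = 6,585.
Denominator = 72,585 + 1,375 = 73,960.
Broad rate = 6,585 / 73,960 = 8.90%.
Headline unemployment rate = 3,271 / 72,585 = 4.51%.

Broad underutilization rate ≈ 8.90%; headline unemployment rate ≈ 4.51%.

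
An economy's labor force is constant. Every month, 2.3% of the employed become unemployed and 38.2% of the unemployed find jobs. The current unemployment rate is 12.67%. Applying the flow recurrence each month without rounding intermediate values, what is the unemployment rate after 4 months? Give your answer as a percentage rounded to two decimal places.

With a fixed labor force, u_{t+1} = u_t + s·(1−u_t) − f·u_t = u_t·(1−s−f) + s.
Here 1−s−f = 0.595 and s = 0.023.
u_1 = 0.126700 × 0.595 + 0.023 = 0.098386.
u_2 = 0.098386 × 0.595 + 0.023 = 0.081540.
u_3 = 0.081540 × 0.595 + 0.023 = 0.071516.
u_4 = 0.071516 × 0.595 + 0.023 = 0.065552.

Unemployment rate after four months ≈ 6.56%.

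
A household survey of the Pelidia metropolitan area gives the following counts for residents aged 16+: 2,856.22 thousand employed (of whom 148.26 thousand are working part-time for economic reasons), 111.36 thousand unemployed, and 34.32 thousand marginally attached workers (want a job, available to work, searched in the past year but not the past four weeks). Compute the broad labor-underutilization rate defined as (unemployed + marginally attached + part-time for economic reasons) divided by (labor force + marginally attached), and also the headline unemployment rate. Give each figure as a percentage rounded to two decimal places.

Broad underutilization rate ≈ 9.79%; headline unemployment rate ≈ 3.75%.

Labor force = 2,856.22 + 111.36 = 2,967.58 thousand.
Numerator = 111.36 + 34.32 + 148.26 = 293.94 thousand.
Denominator = 2,967.58 + 34.32 = 3,001.90 thousand.
Broad rate = 293.94 / 3,001.90 = 9.79%.
Headline unemployment rate = 111.36 / 2,967.58 = 3.75%.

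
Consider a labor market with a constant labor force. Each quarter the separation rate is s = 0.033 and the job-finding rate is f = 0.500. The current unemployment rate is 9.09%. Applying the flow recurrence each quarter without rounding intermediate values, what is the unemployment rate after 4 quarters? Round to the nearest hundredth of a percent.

Unemployment rate after four quarters ≈ 6.33%.

With a fixed labor force, u_{t+1} = u_t + s·(1−u_t) − f·u_t = u_t·(1−s−f) + s.
Here 1−s−f = 0.467 and s = 0.033.
u_1 = 0.090900 × 0.467 + 0.033 = 0.075450.
u_2 = 0.075450 × 0.467 + 0.033 = 0.068235.
u_3 = 0.068235 × 0.467 + 0.033 = 0.064866.
u_4 = 0.064866 × 0.467 + 0.033 = 0.063292.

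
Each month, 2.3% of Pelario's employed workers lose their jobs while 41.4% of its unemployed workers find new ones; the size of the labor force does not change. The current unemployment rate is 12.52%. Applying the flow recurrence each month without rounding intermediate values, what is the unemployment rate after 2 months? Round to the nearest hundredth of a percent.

Unemployment rate after two months ≈ 7.56%.

With a fixed labor force, u_{t+1} = u_t + s·(1−u_t) − f·u_t = u_t·(1−s−f) + s.
Here 1−s−f = 0.563 and s = 0.023.
u_1 = 0.125200 × 0.563 + 0.023 = 0.093488.
u_2 = 0.093488 × 0.563 + 0.023 = 0.075634.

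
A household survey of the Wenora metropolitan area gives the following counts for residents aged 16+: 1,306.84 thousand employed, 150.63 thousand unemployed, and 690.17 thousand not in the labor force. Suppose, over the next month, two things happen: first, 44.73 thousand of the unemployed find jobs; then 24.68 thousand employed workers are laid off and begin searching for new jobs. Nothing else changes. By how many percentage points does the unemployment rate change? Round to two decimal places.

The unemployment rate changes by −1.38 percentage points.

Initially, labor force = 1,306.84 + 150.63 = 1,457.47 thousand, so u = 150.63/1,457.47 = 10.34%.
After the first change, unemployed falls and employed rises by 44.73; labor force unchanged → E = 1,351.57, U = 105.90, labor force = 1,457.47 thousand.
After the second change, employed falls and unemployed rises by 24.68; labor force unchanged → E = 1,326.89, U = 130.58, labor force = 1,457.47 thousand.
New unemployment rate = 130.58 / 1,457.47 = 8.96%.
Change = 8.96% − 10.34% = −1.38 percentage points.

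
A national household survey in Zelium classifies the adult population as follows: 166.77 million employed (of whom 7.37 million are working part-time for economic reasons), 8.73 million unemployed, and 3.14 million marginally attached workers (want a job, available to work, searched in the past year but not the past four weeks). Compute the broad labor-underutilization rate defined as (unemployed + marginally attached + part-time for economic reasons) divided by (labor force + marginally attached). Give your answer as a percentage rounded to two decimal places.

Labor force = 166.77 + 8.73 = 175.50 million.
Numerator = 8.73 + 3.14 + 7.37 = 19.24 million.
Denominator = 175.50 + 3.14 = 178.64 million.
Broad rate = 19.24 / 178.64 = 10.77%.

Broad underutilization rate ≈ 10.77%.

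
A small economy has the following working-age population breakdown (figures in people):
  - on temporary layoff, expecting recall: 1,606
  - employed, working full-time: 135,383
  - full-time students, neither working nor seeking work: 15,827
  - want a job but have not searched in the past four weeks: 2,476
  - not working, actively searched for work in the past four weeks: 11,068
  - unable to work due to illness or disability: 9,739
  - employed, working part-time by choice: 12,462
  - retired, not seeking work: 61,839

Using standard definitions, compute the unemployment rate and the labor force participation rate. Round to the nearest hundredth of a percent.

Employed = 135,383 + 12,462 = 147,845.
Unemployed = 1,606 + 11,068 = 12,674 (jobless and actively searching, or on temporary layoff).
Labor force = 147,845 + 12,674 = 160,519.
Not in labor force = 15,827 + 2,476 + 9,739 + 61,839 = 89,881 (those not working and not actively searching are outside the labor force — including those who want a job but have given up searching).
Civilian working-age population = 160,519 + 89,881 = 250,400.
Unemployment rate = 12,674 / 160,519 = 7.90%.
Labor force participation rate = 160,519 / 250,400 = 64.11%.

Unemployment rate ≈ 7.90%; labor force participation rate ≈ 64.11%.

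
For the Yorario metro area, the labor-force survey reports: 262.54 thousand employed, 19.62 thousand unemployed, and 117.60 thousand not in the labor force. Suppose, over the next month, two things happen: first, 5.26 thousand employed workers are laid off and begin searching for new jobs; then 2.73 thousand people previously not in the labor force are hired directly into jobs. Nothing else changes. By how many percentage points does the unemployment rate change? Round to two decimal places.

The unemployment rate changes by +1.78 percentage points.

Initially, labor force = 262.54 + 19.62 = 282.16 thousand, so u = 19.62/282.16 = 6.95%.
After the first change, employed falls and unemployed rises by 5.26; labor force unchanged → E = 257.28, U = 24.88, labor force = 282.16 thousand.
After the second change, employed and labor force both rise by 2.73; unemployed unchanged → E = 260.01, U = 24.88, labor force = 284.89 thousand.
New unemployment rate = 24.88 / 284.89 = 8.73%.
Change = 8.73% − 6.95% = +1.78 percentage points.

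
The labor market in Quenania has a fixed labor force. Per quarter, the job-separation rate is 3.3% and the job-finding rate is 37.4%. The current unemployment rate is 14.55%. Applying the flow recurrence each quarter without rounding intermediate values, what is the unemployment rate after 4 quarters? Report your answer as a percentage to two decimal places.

With a fixed labor force, u_{t+1} = u_t + s·(1−u_t) − f·u_t = u_t·(1−s−f) + s.
Here 1−s−f = 0.593 and s = 0.033.
u_1 = 0.145500 × 0.593 + 0.033 = 0.119281.
u_2 = 0.119281 × 0.593 + 0.033 = 0.103734.
u_3 = 0.103734 × 0.593 + 0.033 = 0.094514.
u_4 = 0.094514 × 0.593 + 0.033 = 0.089047.

Unemployment rate after four quarters ≈ 8.90%.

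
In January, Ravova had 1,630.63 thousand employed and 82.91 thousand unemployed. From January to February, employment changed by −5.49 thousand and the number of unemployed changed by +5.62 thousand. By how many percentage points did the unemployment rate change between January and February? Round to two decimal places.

The unemployment rate changed by +0.33 percentage points.

January: labor force = 1,630.63 + 82.91 = 1,713.54; u = 82.91/1,713.54 = 4.84%.
February: labor force = 1,625.14 + 88.53 = 1,713.67; u = 88.53/1,713.67 = 5.17%.
Change = 5.17% − 4.84% = +0.33 pp.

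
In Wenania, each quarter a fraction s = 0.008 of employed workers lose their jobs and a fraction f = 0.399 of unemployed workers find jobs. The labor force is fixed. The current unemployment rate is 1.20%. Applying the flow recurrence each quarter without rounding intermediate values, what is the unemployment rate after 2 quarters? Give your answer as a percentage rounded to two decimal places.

With a fixed labor force, u_{t+1} = u_t + s·(1−u_t) − f·u_t = u_t·(1−s−f) + s.
Here 1−s−f = 0.593 and s = 0.008.
u_1 = 0.012000 × 0.593 + 0.008 = 0.015116.
u_2 = 0.015116 × 0.593 + 0.008 = 0.016964.

Unemployment rate after two quarters ≈ 1.70%.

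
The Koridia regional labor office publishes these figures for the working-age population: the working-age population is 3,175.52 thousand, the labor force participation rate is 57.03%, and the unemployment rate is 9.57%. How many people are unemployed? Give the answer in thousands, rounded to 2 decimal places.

About 173.31 thousand are unemployed.

Labor force = 0.5703 × 3,175.52 = 1,811.00 thousand.
Unemployed = 0.0957 × 1,811.00 ≈ 173.31 thousand.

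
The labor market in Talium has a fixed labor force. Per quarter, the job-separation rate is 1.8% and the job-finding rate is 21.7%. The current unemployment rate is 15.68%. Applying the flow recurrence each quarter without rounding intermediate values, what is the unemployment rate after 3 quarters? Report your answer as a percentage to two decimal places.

With a fixed labor force, u_{t+1} = u_t + s·(1−u_t) − f·u_t = u_t·(1−s−f) + s.
Here 1−s−f = 0.765 and s = 0.018.
u_1 = 0.156800 × 0.765 + 0.018 = 0.137952.
u_2 = 0.137952 × 0.765 + 0.018 = 0.123533.
u_3 = 0.123533 × 0.765 + 0.018 = 0.112503.

Unemployment rate after three quarters ≈ 11.25%.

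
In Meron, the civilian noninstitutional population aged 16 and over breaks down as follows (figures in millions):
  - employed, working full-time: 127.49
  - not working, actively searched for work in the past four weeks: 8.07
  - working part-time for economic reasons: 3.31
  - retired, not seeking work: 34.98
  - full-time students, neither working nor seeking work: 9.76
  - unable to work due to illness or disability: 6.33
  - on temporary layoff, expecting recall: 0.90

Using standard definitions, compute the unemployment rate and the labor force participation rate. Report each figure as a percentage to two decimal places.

Employed = 127.49 + 3.31 = 130.80 million (anyone who worked, including part-time for economic reasons, counts as employed).
Unemployed = 8.07 + 0.90 = 8.97 million (jobless and actively searching, or on temporary layoff).
Labor force = 130.80 + 8.97 = 139.77 million.
Not in labor force = 34.98 + 9.76 + 6.33 = 51.07 million (those not working and not actively searching are outside the labor force).
Civilian working-age population = 139.77 + 51.07 = 190.84 million.
Unemployment rate = 8.97 / 139.77 = 6.42%.
Labor force participation rate = 139.77 / 190.84 = 73.24%.

Unemployment rate ≈ 6.42%; labor force participation rate ≈ 73.24%.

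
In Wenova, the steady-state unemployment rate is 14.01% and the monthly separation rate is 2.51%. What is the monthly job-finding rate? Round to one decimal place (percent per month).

Job-finding rate ≈ 15.4% per month.

From u* = s/(s+f): f = s·(1−u)/u.
f = 2.51 × (1 − 0.1401) / 0.1401 = 2.1583 / 0.1401 ≈ 15.4% per month.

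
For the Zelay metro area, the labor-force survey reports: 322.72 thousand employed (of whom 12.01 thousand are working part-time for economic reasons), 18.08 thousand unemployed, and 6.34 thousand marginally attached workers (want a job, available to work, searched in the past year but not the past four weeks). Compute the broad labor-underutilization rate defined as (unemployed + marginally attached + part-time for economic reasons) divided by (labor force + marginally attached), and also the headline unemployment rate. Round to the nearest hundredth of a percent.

Labor force = 322.72 + 18.08 = 340.80 thousand.
Numerator = 18.08 + 6.34 + 12.01 = 36.43 thousand.
Denominator = 340.80 + 6.34 = 347.14 thousand.
Broad rate = 36.43 / 347.14 = 10.49%.
Headline unemployment rate = 18.08 / 340.80 = 5.31%.

Broad underutilization rate ≈ 10.49%; headline unemployment rate ≈ 5.31%.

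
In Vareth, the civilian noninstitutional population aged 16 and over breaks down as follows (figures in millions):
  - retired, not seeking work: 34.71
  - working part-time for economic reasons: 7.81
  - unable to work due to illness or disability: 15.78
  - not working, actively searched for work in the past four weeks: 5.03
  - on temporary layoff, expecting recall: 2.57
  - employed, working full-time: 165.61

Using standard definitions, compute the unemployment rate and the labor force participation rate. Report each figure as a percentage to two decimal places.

Unemployment rate ≈ 4.20%; labor force participation rate ≈ 78.19%.

Employed = 7.81 + 165.61 = 173.42 million (anyone who worked, including part-time for economic reasons, counts as employed).
Unemployed = 5.03 + 2.57 = 7.60 million (jobless and actively searching, or on temporary layoff).
Labor force = 173.42 + 7.60 = 181.02 million.
Not in labor force = 34.71 + 15.78 = 50.49 million (those not working and not actively searching are outside the labor force).
Civilian working-age population = 181.02 + 50.49 = 231.51 million.
Unemployment rate = 7.60 / 181.02 = 4.20%.
Labor force participation rate = 181.02 / 231.51 = 78.19%.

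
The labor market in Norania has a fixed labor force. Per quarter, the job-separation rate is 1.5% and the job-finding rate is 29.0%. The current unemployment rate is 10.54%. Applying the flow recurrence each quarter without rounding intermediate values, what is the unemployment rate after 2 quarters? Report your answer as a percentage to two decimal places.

Unemployment rate after two quarters ≈ 7.63%.

With a fixed labor force, u_{t+1} = u_t + s·(1−u_t) − f·u_t = u_t·(1−s−f) + s.
Here 1−s−f = 0.695 and s = 0.015.
u_1 = 0.105400 × 0.695 + 0.015 = 0.088253.
u_2 = 0.088253 × 0.695 + 0.015 = 0.076336.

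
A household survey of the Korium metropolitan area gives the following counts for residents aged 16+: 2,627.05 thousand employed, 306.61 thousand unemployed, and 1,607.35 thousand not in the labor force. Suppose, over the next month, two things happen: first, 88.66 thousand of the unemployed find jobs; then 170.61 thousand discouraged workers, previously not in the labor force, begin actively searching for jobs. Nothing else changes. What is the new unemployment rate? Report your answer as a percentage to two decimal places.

New unemployment rate ≈ 12.52%.

Initially, labor force = 2,627.05 + 306.61 = 2,933.66 thousand, so u = 306.61/2,933.66 = 10.45%.
After the first change, unemployed falls and employed rises by 88.66; labor force unchanged → E = 2,715.71, U = 217.95, labor force = 2,933.66 thousand.
After the second change, unemployed and labor force both rise by 170.61 → E = 2,715.71, U = 388.56, labor force = 3,104.27 thousand.
New unemployment rate = 388.56 / 3,104.27 = 12.52%.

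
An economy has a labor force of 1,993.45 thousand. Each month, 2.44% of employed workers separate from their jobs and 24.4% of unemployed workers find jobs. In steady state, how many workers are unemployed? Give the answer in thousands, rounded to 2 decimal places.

About 181.22 thousand are unemployed in steady state.

Steady-state unemployment rate u* = s/(s+f) = 2.44/(2.44+24.4) = 0.090909.
Unemployed = u* × labor force = 0.090909 × 1,993.45 ≈ 181.22 thousand.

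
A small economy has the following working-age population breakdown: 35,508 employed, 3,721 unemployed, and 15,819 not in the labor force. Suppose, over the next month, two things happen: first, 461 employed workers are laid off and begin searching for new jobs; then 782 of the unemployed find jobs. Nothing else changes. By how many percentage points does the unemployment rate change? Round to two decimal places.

The unemployment rate changes by −0.82 percentage points.

Initially, labor force = 35,508 + 3,721 = 39,229, so u = 3,721/39,229 = 9.49%.
After the first change, employed falls and unemployed rises by 461; labor force unchanged → E = 35,047, U = 4,182, labor force = 39,229.
After the second change, unemployed falls and employed rises by 782; labor force unchanged → E = 35,829, U = 3,400, labor force = 39,229.
New unemployment rate = 3,400 / 39,229 = 8.67%.
Change = 8.67% − 9.49% = −0.82 percentage points.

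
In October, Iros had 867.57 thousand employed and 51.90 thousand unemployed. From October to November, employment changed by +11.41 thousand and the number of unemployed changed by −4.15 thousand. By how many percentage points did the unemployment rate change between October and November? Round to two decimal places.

The unemployment rate changed by −0.49 percentage points.

October: labor force = 867.57 + 51.90 = 919.47; u = 51.90/919.47 = 5.64%.
November: labor force = 878.98 + 47.75 = 926.73; u = 47.75/926.73 = 5.15%.
Change = 5.15% − 5.64% = −0.49 pp.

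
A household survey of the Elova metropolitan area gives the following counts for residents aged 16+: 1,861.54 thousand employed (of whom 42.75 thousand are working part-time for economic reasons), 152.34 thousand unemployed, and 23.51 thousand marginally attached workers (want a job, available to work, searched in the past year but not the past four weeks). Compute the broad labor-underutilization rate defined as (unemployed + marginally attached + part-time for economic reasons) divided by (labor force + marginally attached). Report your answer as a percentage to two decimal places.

Broad underutilization rate ≈ 10.73%.

Labor force = 1,861.54 + 152.34 = 2,013.88 thousand.
Numerator = 152.34 + 23.51 + 42.75 = 218.60 thousand.
Denominator = 2,013.88 + 23.51 = 2,037.39 thousand.
Broad rate = 218.60 / 2,037.39 = 10.73%.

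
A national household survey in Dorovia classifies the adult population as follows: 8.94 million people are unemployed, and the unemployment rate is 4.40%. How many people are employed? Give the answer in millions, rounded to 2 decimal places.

About 194.24 million are employed.

Labor force = U / u = 8.94 / 0.0440 ≈ 203.18 million.
Employed = labor force − unemployed = 203.18 − 8.94 = 194.24 million.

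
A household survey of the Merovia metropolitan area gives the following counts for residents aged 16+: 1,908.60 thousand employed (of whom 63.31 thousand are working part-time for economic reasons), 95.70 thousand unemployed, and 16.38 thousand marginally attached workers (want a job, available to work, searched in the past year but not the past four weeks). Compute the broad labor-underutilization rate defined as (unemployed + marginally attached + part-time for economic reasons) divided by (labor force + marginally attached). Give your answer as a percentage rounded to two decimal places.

Labor force = 1,908.60 + 95.70 = 2,004.30 thousand.
Numerator = 95.70 + 16.38 + 63.31 = 175.39 thousand.
Denominator = 2,004.30 + 16.38 = 2,020.68 thousand.
Broad rate = 175.39 / 2,020.68 = 8.68%.

Broad underutilization rate ≈ 8.68%.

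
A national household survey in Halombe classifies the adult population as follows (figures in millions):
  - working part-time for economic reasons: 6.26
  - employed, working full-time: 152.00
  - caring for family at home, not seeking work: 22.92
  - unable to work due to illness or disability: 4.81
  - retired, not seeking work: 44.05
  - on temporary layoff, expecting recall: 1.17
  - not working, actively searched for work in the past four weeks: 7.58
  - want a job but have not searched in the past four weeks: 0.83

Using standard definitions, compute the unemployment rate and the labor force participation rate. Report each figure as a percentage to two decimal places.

Unemployment rate ≈ 5.24%; labor force participation rate ≈ 69.70%.

Employed = 6.26 + 152.00 = 158.26 million (anyone who worked, including part-time for economic reasons, counts as employed).
Unemployed = 1.17 + 7.58 = 8.75 million (jobless and actively searching, or on temporary layoff).
Labor force = 158.26 + 8.75 = 167.01 million.
Not in labor force = 22.92 + 4.81 + 44.05 + 0.83 = 72.61 million (those not working and not actively searching are outside the labor force — including those who want a job but have given up searching).
Civilian working-age population = 167.01 + 72.61 = 239.62 million.
Unemployment rate = 8.75 / 167.01 = 5.24%.
Labor force participation rate = 167.01 / 239.62 = 69.70%.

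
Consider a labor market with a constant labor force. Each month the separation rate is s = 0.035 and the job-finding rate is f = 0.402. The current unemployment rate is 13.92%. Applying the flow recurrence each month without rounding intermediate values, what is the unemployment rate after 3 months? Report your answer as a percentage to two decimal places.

Unemployment rate after three months ≈ 9.06%.

With a fixed labor force, u_{t+1} = u_t + s·(1−u_t) − f·u_t = u_t·(1−s−f) + s.
Here 1−s−f = 0.563 and s = 0.035.
u_1 = 0.139200 × 0.563 + 0.035 = 0.113370.
u_2 = 0.113370 × 0.563 + 0.035 = 0.098827.
u_3 = 0.098827 × 0.563 + 0.035 = 0.090640.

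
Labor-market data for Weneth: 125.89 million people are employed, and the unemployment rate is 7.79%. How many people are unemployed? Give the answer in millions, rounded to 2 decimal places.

Let U be the number unemployed. The labor force is E + U, and U/(E+U) = 0.0779.
So U = 0.0779 × 125.89 / (1 − 0.0779) = 9.8068 / 0.9221 ≈ 10.64 million.

About 10.64 million are unemployed.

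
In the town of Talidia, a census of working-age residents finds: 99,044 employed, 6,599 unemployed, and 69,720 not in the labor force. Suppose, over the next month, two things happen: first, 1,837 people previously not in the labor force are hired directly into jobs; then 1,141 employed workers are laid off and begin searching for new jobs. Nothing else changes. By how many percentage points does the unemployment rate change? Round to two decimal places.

Initially, labor force = 99,044 + 6,599 = 105,643, so u = 6,599/105,643 = 6.25%.
After the first change, employed and labor force both rise by 1,837; unemployed unchanged → E = 100,881, U = 6,599, labor force = 107,480.
After the second change, employed falls and unemployed rises by 1,141; labor force unchanged → E = 99,740, U = 7,740, labor force = 107,480.
New unemployment rate = 7,740 / 107,480 = 7.20%.
Change = 7.20% − 6.25% = +0.95 percentage points.

The unemployment rate changes by +0.95 percentage points.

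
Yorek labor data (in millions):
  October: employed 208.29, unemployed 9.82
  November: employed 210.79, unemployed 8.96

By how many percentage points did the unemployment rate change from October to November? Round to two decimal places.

The unemployment rate changed by −0.42 percentage points.

October: labor force = 208.29 + 9.82 = 218.11; u = 9.82/218.11 = 4.50%.
November: labor force = 210.79 + 8.96 = 219.75; u = 8.96/219.75 = 4.08%.
Change = 4.08% − 4.50% = −0.42 pp.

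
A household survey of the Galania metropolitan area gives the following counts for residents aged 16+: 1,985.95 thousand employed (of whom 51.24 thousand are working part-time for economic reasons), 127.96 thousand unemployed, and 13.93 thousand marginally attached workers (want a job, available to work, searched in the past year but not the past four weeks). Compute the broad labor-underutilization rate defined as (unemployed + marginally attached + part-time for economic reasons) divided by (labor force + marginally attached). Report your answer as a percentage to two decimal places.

Labor force = 1,985.95 + 127.96 = 2,113.91 thousand.
Numerator = 127.96 + 13.93 + 51.24 = 193.13 thousand.
Denominator = 2,113.91 + 13.93 = 2,127.84 thousand.
Broad rate = 193.13 / 2,127.84 = 9.08%.

Broad underutilization rate ≈ 9.08%.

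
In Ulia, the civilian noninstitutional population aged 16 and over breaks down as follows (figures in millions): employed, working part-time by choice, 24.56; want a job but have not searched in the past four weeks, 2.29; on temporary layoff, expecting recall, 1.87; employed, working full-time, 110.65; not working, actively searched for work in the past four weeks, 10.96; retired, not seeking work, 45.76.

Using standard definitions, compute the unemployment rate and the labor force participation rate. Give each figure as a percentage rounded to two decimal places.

Unemployment rate ≈ 8.67%; labor force participation rate ≈ 75.50%.

Employed = 24.56 + 110.65 = 135.21 million.
Unemployed = 1.87 + 10.96 = 12.83 million (jobless and actively searching, or on temporary layoff).
Labor force = 135.21 + 12.83 = 148.04 million.
Not in labor force = 2.29 + 45.76 = 48.05 million (those not working and not actively searching are outside the labor force — including those who want a job but have given up searching).
Civilian working-age population = 148.04 + 48.05 = 196.09 million.
Unemployment rate = 12.83 / 148.04 = 8.67%.
Labor force participation rate = 148.04 / 196.09 = 75.50%.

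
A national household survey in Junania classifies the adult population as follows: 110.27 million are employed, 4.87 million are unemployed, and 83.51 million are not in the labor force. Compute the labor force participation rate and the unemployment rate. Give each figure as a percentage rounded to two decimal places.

Labor force participation rate ≈ 57.96%; unemployment rate ≈ 4.23%.

Labor force = employed + unemployed = 110.27 + 4.87 = 115.14 million.
Working-age population = 115.14 + 83.51 = 198.65 million.
Unemployment rate = 4.87 / 115.14 = 4.23%.
Labor force participation rate = 115.14 / 198.65 = 57.96%.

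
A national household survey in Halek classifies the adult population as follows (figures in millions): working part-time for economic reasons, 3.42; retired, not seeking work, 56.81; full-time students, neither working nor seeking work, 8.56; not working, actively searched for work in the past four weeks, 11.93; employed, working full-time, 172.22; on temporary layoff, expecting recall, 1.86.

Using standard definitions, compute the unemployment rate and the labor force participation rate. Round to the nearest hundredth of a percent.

Employed = 3.42 + 172.22 = 175.64 million (anyone who worked, including part-time for economic reasons, counts as employed).
Unemployed = 11.93 + 1.86 = 13.79 million (jobless and actively searching, or on temporary layoff).
Labor force = 175.64 + 13.79 = 189.43 million.
Not in labor force = 56.81 + 8.56 = 65.37 million (those not working and not actively searching are outside the labor force).
Civilian working-age population = 189.43 + 65.37 = 254.80 million.
Unemployment rate = 13.79 / 189.43 = 7.28%.
Labor force participation rate = 189.43 / 254.80 = 74.34%.

Unemployment rate ≈ 7.28%; labor force participation rate ≈ 74.34%.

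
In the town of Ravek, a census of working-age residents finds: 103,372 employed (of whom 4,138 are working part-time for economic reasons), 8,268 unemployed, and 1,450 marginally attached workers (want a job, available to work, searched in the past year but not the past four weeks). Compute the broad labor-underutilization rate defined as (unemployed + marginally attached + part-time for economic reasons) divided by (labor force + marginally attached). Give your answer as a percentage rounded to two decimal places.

Labor force = 103,372 + 8,268 = 111,640.
Numerator = 8,268 + 1,450 + 4,138 = 13,856.
Denominator = 111,640 + 1,450 = 113,090.
Broad rate = 13,856 / 113,090 = 12.25%.

Broad underutilization rate ≈ 12.25%.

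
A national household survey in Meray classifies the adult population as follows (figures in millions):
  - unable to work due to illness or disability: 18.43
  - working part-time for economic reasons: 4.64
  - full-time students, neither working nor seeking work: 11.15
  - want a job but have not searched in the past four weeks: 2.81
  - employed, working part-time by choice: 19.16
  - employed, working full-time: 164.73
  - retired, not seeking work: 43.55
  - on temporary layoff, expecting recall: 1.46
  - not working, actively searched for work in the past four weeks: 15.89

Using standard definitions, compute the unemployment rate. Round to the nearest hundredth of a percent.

Unemployment rate ≈ 8.43%.

Employed = 4.64 + 19.16 + 164.73 = 188.53 million (anyone who worked, including part-time for economic reasons, counts as employed).
Unemployed = 1.46 + 15.89 = 17.35 million (jobless and actively searching, or on temporary layoff).
Labor force = 188.53 + 17.35 = 205.88 million.
Unemployment rate = 17.35 / 205.88 = 8.43%.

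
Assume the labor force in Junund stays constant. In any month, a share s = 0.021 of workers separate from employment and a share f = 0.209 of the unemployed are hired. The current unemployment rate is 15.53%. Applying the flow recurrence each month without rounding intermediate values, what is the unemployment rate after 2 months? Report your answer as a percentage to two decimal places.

With a fixed labor force, u_{t+1} = u_t + s·(1−u_t) − f·u_t = u_t·(1−s−f) + s.
Here 1−s−f = 0.770 and s = 0.021.
u_1 = 0.155300 × 0.770 + 0.021 = 0.140581.
u_2 = 0.140581 × 0.770 + 0.021 = 0.129247.

Unemployment rate after two months ≈ 12.92%.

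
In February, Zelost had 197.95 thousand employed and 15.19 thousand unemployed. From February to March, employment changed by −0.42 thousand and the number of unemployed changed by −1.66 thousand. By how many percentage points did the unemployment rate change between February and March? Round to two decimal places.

The unemployment rate changed by −0.72 percentage points.

February: labor force = 197.95 + 15.19 = 213.14; u = 15.19/213.14 = 7.13%.
March: labor force = 197.53 + 13.53 = 211.06; u = 13.53/211.06 = 6.41%.
Change = 6.41% − 7.13% = −0.72 pp.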